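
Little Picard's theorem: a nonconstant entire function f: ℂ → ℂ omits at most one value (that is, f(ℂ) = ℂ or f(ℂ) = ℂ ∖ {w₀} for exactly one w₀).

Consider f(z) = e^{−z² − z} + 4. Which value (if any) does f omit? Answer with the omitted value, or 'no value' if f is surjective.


Little Picard bounds the complement of f(ℂ) to at most one point.
The exponent g(z) = −z² − z is a nonconstant polynomial, hence surjective onto ℂ. So e^{g(z)} takes every value in {e^w : w ∈ ℂ} = ℂ ∖ {0}. Adding 4 shifts the range to ℂ ∖ {4}. f omits exactly 4.

Omitted value: 4.


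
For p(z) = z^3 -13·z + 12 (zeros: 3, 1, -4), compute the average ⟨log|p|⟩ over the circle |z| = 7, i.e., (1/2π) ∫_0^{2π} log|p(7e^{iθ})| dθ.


Zeros: -4, 1, 3; r = 7.
Inside |z| < r: -4, 1, 3. Outside (|z| ≥ r): ∅.
p(0) = 12, so log|p(0)| = log(12) = 2.4849.
Apply Jensen: I(r) = log|p(0)| + Σ_k log(r/|z_k|), summed over zeros inside |z| < r.
  log(r/|z_k|) for z_k = 3: log(7/3) = 0.8473
  log(r/|z_k|) for z_k = 1: log(7/1) = 1.9459
  log(r/|z_k|) for z_k = -4: log(7/4) = 0.5596
Sum over inside zeros: 3.3528.
I(r) = log|p(0)| + (inside sum) = 2.4849 + 3.3528 = 5.8377.
Closed form (all zeros inside, monic): I(r) = n·log(r) = 3·log(7) = 5.8377. ✓

I(r) ≈ 5.8377.


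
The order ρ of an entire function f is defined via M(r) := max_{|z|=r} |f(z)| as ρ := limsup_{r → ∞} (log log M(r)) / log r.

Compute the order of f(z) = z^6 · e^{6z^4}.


M(r) = max_{|z|=r} |1|·|z|^6·|e^{6z^4}| = 1·r^6 · e^{6r^4} (the factors attain their maxima compatibly on |z|=r). Then log M(r) = log 1 + 6·log r + 6r^4, dominated by the last term, so log log M(r) ~ 4·log r. The polynomial factor 1z^6 contributes only a log r term and does not affect the order. ρ = 4.
Therefore ρ = 4.

Order ρ = 4.


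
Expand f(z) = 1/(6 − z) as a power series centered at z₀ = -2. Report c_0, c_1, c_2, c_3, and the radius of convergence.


Let w = z − z₀, so z = z₀ + w.
Then 6 − z = 6 − (z₀ + w) = (6 − z₀) − w = 8 − w.
f(z) = 1/(8 − w) = (1/(8)) · 1/(1 − w/(8)) = Σ_{n≥0} w^n / (8)^(n+1).
So c_n = 1/(8)^(n+1):
  c_0 = 1/(8)^1 = 1/8.
  c_1 = 1/(8)^2 = 1/64.
  c_2 = 1/(8)^3 = 1/512.
  c_3 = 1/(8)^4 = 1/4096.
The series is valid for |w/d| < 1, i.e. |z − z₀| < |d|.
Radius of convergence: R = |6 − z₀| = |8| = 8 (distance from z₀ to the singularity z = 6).

c_0 = 1/8, c_1 = 1/64, c_2 = 1/512, c_3 = 1/4096; R = 8.


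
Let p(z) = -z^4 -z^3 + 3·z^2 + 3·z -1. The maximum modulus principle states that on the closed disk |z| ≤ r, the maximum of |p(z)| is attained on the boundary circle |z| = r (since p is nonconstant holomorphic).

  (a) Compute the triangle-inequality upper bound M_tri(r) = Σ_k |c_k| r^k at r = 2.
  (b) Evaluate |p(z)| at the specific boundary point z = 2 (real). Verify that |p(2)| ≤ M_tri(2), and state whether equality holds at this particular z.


Coefficients: c_0 = -1, c_1 = 3, c_2 = 3, c_3 = -1, c_4 = -1. Radius r = 2.
Part (a). Triangle bound: M_tri(r) = Σ_k |c_k| r^k
  = |-1|·2^0 + |3|·2^1 + |3|·2^2 + |-1|·2^3 + |-1|·2^4
  = 1 + 6 + 12 + 8 + 16 = 43.
This bounds M(r) := max_{|z|=r} |p(z)| from above; equality holds iff all terms c_k z^k can be made to align in phase at a single z on |z|=r.
Part (b). At z = 2 (real, on the circle |z| = r):
  p(2) = (-1)·2^0 + (3)·2^1 + (3)·2^2 + (-1)·2^3 + (-1)·2^4 = -7.
  |p(2)| = 7.
Check: |p(2)| = 7 ≤ 43 = M_tri(2). ✓ Equality does not hold at z = 2 (the coefficients have mixed signs, so the terms do not all align in phase there).

M_tri(2) = 43; |p(2)| = 7; equality at z=2: no.


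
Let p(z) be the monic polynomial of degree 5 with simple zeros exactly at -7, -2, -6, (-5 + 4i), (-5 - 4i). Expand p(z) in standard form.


The polynomial is p(z) = ∏_{α ∈ S} (z − α), where S = {-7, -2, -6, (-5 + 4i), (-5 - 4i)}.
Expanding the product yields: p(z) = z^5 + 25·z^4 + 259·z^3 + 1379·z^2 + 3628·z + 3444.
Note conjugate pairs combine to real quadratics: (z − (-5+4i))(z − (-5−4i)) = z² + 10z + 41.
The resulting polynomial has degree 5 and real coefficients as required.

p(z) = z^5 + 25·z^4 + 259·z^3 + 1379·z^2 + 3628·z + 3444.


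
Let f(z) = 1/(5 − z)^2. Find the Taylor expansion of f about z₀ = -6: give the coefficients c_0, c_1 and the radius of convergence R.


Let w = z − z₀, so z = z₀ + w.
Then 5 − z = 5 − (z₀ + w) = (5 − z₀) − w = 11 − w.
f(z) = 1/(11 − w)^2 = (1/(11)^2) · (1 − w/(11))^{−2}.
By the binomial series (1−u)^{−2} = Σ_{n≥0} C(n+1, 1) u^n for |u|<1, with u = w/(11):
  c_n = C(n+1, 1) / (11)^(n+2).
  c_0 = 1/(11)^2 = 1/121.
  c_1 = 2/(11)^3 = 2/1331.
The series is valid for |w/d| < 1, i.e. |z − z₀| < |d|.
Radius of convergence: R = |5 − z₀| = |11| = 11 (distance from z₀ to the singularity z = 5).

c_0 = 1/121, c_1 = 2/1331; R = 11.


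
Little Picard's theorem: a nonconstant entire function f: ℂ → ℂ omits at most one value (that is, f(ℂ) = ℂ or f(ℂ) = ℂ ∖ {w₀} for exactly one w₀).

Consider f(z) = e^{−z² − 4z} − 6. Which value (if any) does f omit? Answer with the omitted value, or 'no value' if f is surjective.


Little Picard bounds the complement of f(ℂ) to at most one point.
The exponent g(z) = −z² − 4z is a nonconstant polynomial, hence surjective onto ℂ. So e^{g(z)} takes every value in {e^w : w ∈ ℂ} = ℂ ∖ {0}. Adding -6 shifts the range to ℂ ∖ {-6}. f omits exactly -6.

Omitted value: -6.


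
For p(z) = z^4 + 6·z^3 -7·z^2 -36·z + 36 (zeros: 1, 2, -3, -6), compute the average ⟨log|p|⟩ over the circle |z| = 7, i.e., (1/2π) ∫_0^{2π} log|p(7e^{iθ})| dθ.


Zeros: -6, -3, 1, 2; r = 7.
Inside |z| < r: -6, -3, 1, 2. Outside (|z| ≥ r): ∅.
p(0) = 36, so log|p(0)| = log(36) = 3.5835.
Apply Jensen: I(r) = log|p(0)| + Σ_k log(r/|z_k|), summed over zeros inside |z| < r.
  log(r/|z_k|) for z_k = 1: log(7/1) = 1.9459
  log(r/|z_k|) for z_k = 2: log(7/2) = 1.2528
  log(r/|z_k|) for z_k = -3: log(7/3) = 0.8473
  log(r/|z_k|) for z_k = -6: log(7/6) = 0.1542
Sum over inside zeros: 4.2001.
I(r) = log|p(0)| + (inside sum) = 3.5835 + 4.2001 = 7.7836.
Closed form (all zeros inside, monic): I(r) = n·log(r) = 4·log(7) = 7.7836. ✓

I(r) ≈ 7.7836.


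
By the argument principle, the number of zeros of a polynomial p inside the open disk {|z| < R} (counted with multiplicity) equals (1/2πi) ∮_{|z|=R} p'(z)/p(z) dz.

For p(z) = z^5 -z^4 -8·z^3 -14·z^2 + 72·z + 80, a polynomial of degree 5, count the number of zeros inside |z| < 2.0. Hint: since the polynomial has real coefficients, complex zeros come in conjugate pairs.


The zeros of p are: -1, (-2 + 2i), (-2 - 2i), (3 + 1i), (3 - 1i).
Their magnitudes are: 1, 2.828, 2.828, 3.162, 3.162.
Zeros with |z| < R = 2.0: -1.
Count = 1.
By the argument principle, (1/2πi) ∮_{|z|=R} p'(z)/p(z) dz equals exactly this count.

Number of zeros inside |z| < 2.0: 1.


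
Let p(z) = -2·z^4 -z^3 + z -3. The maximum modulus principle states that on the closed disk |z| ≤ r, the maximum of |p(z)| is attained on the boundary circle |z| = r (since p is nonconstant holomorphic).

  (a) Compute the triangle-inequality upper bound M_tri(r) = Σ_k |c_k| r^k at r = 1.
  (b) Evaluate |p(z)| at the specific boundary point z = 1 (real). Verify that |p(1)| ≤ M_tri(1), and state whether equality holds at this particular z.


Coefficients: c_0 = -3, c_1 = 1, c_2 = 0, c_3 = -1, c_4 = -2. Radius r = 1.
Part (a). Triangle bound: M_tri(r) = Σ_k |c_k| r^k
  = |-3|·1^0 + |1|·1^1 + |0|·1^2 + |-1|·1^3 + |-2|·1^4
  = 3 + 1 + 0 + 1 + 2 = 7.
This bounds M(r) := max_{|z|=r} |p(z)| from above; equality holds iff all terms c_k z^k can be made to align in phase at a single z on |z|=r.
Part (b). At z = 1 (real, on the circle |z| = r):
  p(1) = (-3)·1^0 + (1)·1^1 + (0)·1^2 + (-1)·1^3 + (-2)·1^4 = -5.
  |p(1)| = 5.
Check: |p(1)| = 5 ≤ 7 = M_tri(1). ✓ Equality does not hold at z = 1 (the coefficients have mixed signs, so the terms do not all align in phase there).

M_tri(1) = 7; |p(1)| = 5; equality at z=1: no.


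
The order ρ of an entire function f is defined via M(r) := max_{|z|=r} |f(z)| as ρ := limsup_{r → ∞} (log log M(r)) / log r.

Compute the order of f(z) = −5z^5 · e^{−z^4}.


M(r) = max_{|z|=r} |-5|·|z|^5·|e^{−z^4}| = 5·r^5 · e^{1r^4} (the factors attain their maxima compatibly on |z|=r). Then log M(r) = log 5 + 5·log r + 1r^4, dominated by the last term, so log log M(r) ~ 4·log r. The polynomial factor -5z^5 contributes only a log r term and does not affect the order. ρ = 4.
Therefore ρ = 4.

Order ρ = 4.


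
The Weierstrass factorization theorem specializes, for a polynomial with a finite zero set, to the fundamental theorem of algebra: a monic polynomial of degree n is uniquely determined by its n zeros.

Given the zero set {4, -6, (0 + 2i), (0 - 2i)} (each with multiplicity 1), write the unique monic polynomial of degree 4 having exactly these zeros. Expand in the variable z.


The polynomial is p(z) = ∏_{α ∈ S} (z − α), where S = {4, -6, (0 + 2i), (0 - 2i)}.
Expanding the product yields: p(z) = z^4 + 2·z^3 -20·z^2 + 8·z -96.
Note conjugate pairs combine to real quadratics: (z − (0+2i))(z − (0−2i)) = z² + 4.
The resulting polynomial has degree 4 and real coefficients as required.

p(z) = z^4 + 2·z^3 -20·z^2 + 8·z -96.


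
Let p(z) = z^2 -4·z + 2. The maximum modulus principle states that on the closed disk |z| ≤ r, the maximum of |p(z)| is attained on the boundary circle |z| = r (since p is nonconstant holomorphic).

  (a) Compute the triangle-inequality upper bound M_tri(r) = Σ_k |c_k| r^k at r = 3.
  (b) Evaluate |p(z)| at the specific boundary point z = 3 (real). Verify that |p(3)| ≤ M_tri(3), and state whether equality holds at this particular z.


Coefficients: c_0 = 2, c_1 = -4, c_2 = 1. Radius r = 3.
Part (a). Triangle bound: M_tri(r) = Σ_k |c_k| r^k
  = |2|·3^0 + |-4|·3^1 + |1|·3^2
  = 2 + 12 + 9 = 23.
This bounds M(r) := max_{|z|=r} |p(z)| from above; equality holds iff all terms c_k z^k can be made to align in phase at a single z on |z|=r.
Part (b). At z = 3 (real, on the circle |z| = r):
  p(3) = (2)·3^0 + (-4)·3^1 + (1)·3^2 = -1.
  |p(3)| = 1.
Check: |p(3)| = 1 ≤ 23 = M_tri(3). ✓ Equality does not hold at z = 3 (the coefficients have mixed signs, so the terms do not all align in phase there).

M_tri(3) = 23; |p(3)| = 1; equality at z=3: no.


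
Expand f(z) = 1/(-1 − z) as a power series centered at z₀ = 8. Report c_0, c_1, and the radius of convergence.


Let w = z − z₀, so z = z₀ + w.
Then -1 − z = -1 − (z₀ + w) = (-1 − z₀) − w = -9 − w.
f(z) = 1/(-9 − w) = (1/(-9)) · 1/(1 − w/(-9)) = Σ_{n≥0} w^n / (-9)^(n+1).
So c_n = 1/(-9)^(n+1):
  c_0 = 1/(-9)^1 = -1/9.
  c_1 = 1/(-9)^2 = 1/81.
The series is valid for |w/d| < 1, i.e. |z − z₀| < |d|.
Radius of convergence: R = |-1 − z₀| = |-9| = 9 (distance from z₀ to the singularity z = -1).

c_0 = -1/9, c_1 = 1/81; R = 9.


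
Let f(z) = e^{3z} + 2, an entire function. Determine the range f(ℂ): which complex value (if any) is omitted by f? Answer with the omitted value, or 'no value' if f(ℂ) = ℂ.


Little Picard bounds the complement of f(ℂ) to at most one point.
e^{3z} is never zero on ℂ, so 1·e^{3z} takes every value in ℂ ∖ {0}. Adding 2 shifts the range to ℂ ∖ {2}. Thus f omits exactly the value 2.

Omitted value: 2.


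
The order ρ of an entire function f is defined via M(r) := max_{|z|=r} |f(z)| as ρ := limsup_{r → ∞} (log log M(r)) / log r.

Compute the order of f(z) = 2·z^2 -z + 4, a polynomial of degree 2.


|f(z)| ≤ Σ|c_k|·r^k = O(r^2) as r → ∞. Polynomial growth is O(e^{r^ε}) for every ε > 0 (since r^2/e^{r^ε} → 0), so ρ ≤ ε for all ε > 0, i.e. ρ = 0. Every nonconstant polynomial has order 0.
Therefore ρ = 0.

Order ρ = 0.


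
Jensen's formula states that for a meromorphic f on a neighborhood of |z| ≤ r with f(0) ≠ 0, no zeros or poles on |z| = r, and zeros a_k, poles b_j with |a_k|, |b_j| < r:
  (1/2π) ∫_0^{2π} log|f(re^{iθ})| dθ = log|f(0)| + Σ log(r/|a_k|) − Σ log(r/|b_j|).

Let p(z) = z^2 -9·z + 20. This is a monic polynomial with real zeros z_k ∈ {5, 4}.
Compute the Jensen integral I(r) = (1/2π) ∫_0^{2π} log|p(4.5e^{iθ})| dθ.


Zeros: 4, 5; r = 4.5.
Inside |z| < r: 4. Outside (|z| ≥ r): 5.
p(0) = 20, so log|p(0)| = log(20) = 2.9957.
Apply Jensen: I(r) = log|p(0)| + Σ_k log(r/|z_k|), summed over zeros inside |z| < r.
  log(r/|z_k|) for z_k = 4: log(4.5/4) = 0.1178
  Outside zeros (5) contribute nothing to the Jensen sum.
Sum over inside zeros: 0.1178.
I(r) = log|p(0)| + (inside sum) = 2.9957 + 0.1178 = 3.1135.
Note: since some zeros are outside |z| ≤ r, the simplified n·log(r) form does NOT apply — only the inside zeros contribute.

I(r) ≈ 3.1135.


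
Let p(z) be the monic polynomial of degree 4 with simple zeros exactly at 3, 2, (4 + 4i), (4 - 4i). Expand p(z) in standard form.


The polynomial is p(z) = ∏_{α ∈ S} (z − α), where S = {3, 2, (4 + 4i), (4 - 4i)}.
Expanding the product yields: p(z) = z^4 -13·z^3 + 78·z^2 -208·z + 192.
Note conjugate pairs combine to real quadratics: (z − (4+4i))(z − (4−4i)) = z² − 8z + 32.
The resulting polynomial has degree 4 and real coefficients as required.

p(z) = z^4 -13·z^3 + 78·z^2 -208·z + 192.


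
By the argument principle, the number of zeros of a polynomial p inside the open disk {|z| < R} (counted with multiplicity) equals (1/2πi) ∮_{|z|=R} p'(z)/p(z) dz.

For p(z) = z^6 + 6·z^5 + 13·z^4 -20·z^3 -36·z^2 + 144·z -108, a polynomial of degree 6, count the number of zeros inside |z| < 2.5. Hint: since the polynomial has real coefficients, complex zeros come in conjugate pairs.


The zeros of p are: 1, (1 + 1i), (1 - 1i), -3, (-3 + 3i), (-3 - 3i).
Their magnitudes are: 1, 1.414, 1.414, 3, 4.243, 4.243.
Zeros with |z| < R = 2.5: 1, (1 + 1i), (1 - 1i).
Count = 3.
By the argument principle, (1/2πi) ∮_{|z|=R} p'(z)/p(z) dz equals exactly this count.

Number of zeros inside |z| < 2.5: 3.


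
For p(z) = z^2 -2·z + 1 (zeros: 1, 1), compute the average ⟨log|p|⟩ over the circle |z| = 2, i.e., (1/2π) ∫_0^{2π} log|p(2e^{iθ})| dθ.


Zeros: 1, 1; r = 2.
Inside |z| < r: 1, 1. Outside (|z| ≥ r): ∅.
p(0) = 1, so log|p(0)| = log(1) = 0.0000.
Apply Jensen: I(r) = log|p(0)| + Σ_k log(r/|z_k|), summed over zeros inside |z| < r.
  log(r/|z_k|) for z_k = 1: log(2/1) = 0.6931
  log(r/|z_k|) for z_k = 1: log(2/1) = 0.6931
Sum over inside zeros: 1.3863.
I(r) = log|p(0)| + (inside sum) = 0.0000 + 1.3863 = 1.3863.
Closed form (all zeros inside, monic): I(r) = n·log(r) = 2·log(2) = 1.3863. ✓

I(r) ≈ 1.3863.


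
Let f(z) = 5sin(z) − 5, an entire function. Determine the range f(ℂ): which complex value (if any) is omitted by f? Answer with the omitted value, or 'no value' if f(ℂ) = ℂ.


Little Picard bounds the complement of f(ℂ) to at most one point.
sin is entire and surjective onto ℂ: for every w ∈ ℂ, sin(ζ) = w has a solution ζ ∈ ℂ (e.g., via the complex inverse arcsin). With ζ = z this gives z = ζ/(1). Then 5·sin(z) takes every value in 5·ℂ = ℂ, and adding -5 is a bijection of ℂ. So f is surjective and omits no value. (Note: only on the real line is sin bounded by [−1, 1].)

Omitted value: no value.


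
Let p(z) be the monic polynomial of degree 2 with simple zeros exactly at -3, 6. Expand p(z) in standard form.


The polynomial is p(z) = ∏_{α ∈ S} (z − α), where S = {-3, 6}.
Expanding the product yields: p(z) = z^2 -3·z -18.
The resulting polynomial has degree 2 and real coefficients as required.

p(z) = z^2 -3·z -18.


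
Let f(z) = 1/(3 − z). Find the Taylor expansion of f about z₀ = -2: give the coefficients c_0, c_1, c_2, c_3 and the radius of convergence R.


Let w = z − z₀, so z = z₀ + w.
Then 3 − z = 3 − (z₀ + w) = (3 − z₀) − w = 5 − w.
f(z) = 1/(5 − w) = (1/(5)) · 1/(1 − w/(5)) = Σ_{n≥0} w^n / (5)^(n+1).
So c_n = 1/(5)^(n+1):
  c_0 = 1/(5)^1 = 1/5.
  c_1 = 1/(5)^2 = 1/25.
  c_2 = 1/(5)^3 = 1/125.
  c_3 = 1/(5)^4 = 1/625.
The series is valid for |w/d| < 1, i.e. |z − z₀| < |d|.
Radius of convergence: R = |3 − z₀| = |5| = 5 (distance from z₀ to the singularity z = 3).

c_0 = 1/5, c_1 = 1/25, c_2 = 1/125, c_3 = 1/625; R = 5.


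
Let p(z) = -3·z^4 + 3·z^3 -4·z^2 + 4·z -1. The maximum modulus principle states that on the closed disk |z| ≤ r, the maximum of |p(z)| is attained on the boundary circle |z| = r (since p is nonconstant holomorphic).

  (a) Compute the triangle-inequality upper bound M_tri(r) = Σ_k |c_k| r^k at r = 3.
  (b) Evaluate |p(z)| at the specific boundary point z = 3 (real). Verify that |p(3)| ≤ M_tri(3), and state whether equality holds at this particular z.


Coefficients: c_0 = -1, c_1 = 4, c_2 = -4, c_3 = 3, c_4 = -3. Radius r = 3.
Part (a). Triangle bound: M_tri(r) = Σ_k |c_k| r^k
  = |-1|·3^0 + |4|·3^1 + |-4|·3^2 + |3|·3^3 + |-3|·3^4
  = 1 + 12 + 36 + 81 + 243 = 373.
This bounds M(r) := max_{|z|=r} |p(z)| from above; equality holds iff all terms c_k z^k can be made to align in phase at a single z on |z|=r.
Part (b). At z = 3 (real, on the circle |z| = r):
  p(3) = (-1)·3^0 + (4)·3^1 + (-4)·3^2 + (3)·3^3 + (-3)·3^4 = -187.
  |p(3)| = 187.
Check: |p(3)| = 187 ≤ 373 = M_tri(3). ✓ Equality does not hold at z = 3 (the coefficients have mixed signs, so the terms do not all align in phase there).

M_tri(3) = 373; |p(3)| = 187; equality at z=3: no.


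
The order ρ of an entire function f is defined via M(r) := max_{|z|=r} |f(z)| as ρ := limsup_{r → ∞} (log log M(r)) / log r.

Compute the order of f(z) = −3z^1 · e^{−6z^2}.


M(r) = max_{|z|=r} |-3|·|z|^1·|e^{−6z^2}| = 3·r^1 · e^{6r^2} (the factors attain their maxima compatibly on |z|=r). Then log M(r) = log 3 + 1·log r + 6r^2, dominated by the last term, so log log M(r) ~ 2·log r. The polynomial factor -3z^1 contributes only a log r term and does not affect the order. ρ = 2.
Therefore ρ = 2.

Order ρ = 2.


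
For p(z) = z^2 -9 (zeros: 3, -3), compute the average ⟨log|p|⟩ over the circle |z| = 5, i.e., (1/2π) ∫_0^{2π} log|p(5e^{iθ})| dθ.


Zeros: -3, 3; r = 5.
Inside |z| < r: -3, 3. Outside (|z| ≥ r): ∅.
p(0) = -9, so log|p(0)| = log(9) = 2.1972.
Apply Jensen: I(r) = log|p(0)| + Σ_k log(r/|z_k|), summed over zeros inside |z| < r.
  log(r/|z_k|) for z_k = 3: log(5/3) = 0.5108
  log(r/|z_k|) for z_k = -3: log(5/3) = 0.5108
Sum over inside zeros: 1.0217.
I(r) = log|p(0)| + (inside sum) = 2.1972 + 1.0217 = 3.2189.
Closed form (all zeros inside, monic): I(r) = n·log(r) = 2·log(5) = 3.2189. ✓

I(r) ≈ 3.2189.


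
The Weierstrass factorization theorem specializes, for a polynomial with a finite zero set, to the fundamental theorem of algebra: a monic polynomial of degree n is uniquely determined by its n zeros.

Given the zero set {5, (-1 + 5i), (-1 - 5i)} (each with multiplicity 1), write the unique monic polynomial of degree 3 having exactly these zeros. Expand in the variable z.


The polynomial is p(z) = ∏_{α ∈ S} (z − α), where S = {5, (-1 + 5i), (-1 - 5i)}.
Expanding the product yields: p(z) = z^3 -3·z^2 + 16·z -130.
Note conjugate pairs combine to real quadratics: (z − (-1+5i))(z − (-1−5i)) = z² + 2z + 26.
The resulting polynomial has degree 3 and real coefficients as required.

p(z) = z^3 -3·z^2 + 16·z -130.


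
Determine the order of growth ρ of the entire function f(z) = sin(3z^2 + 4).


Write sin(w) = (e^{iw} ± e^{−iw})/(2 or 2i), so |sin(w)| ≤ e^{|w|}. With w = 3z^2 + 4, |w| ≤ 3r^2 + 4 on |z|=r, giving M(r) ≤ e^{3r^2 + 4} and ρ ≤ 2. For the lower bound, choose z on |z|=r with 3z^2 purely imaginary of modulus 3r^2; then |sin(3z^2 + 4)| grows like e^{3r^2}/2, so ρ ≥ 2. Hence ρ = 2.
Therefore ρ = 2.

Order ρ = 2.


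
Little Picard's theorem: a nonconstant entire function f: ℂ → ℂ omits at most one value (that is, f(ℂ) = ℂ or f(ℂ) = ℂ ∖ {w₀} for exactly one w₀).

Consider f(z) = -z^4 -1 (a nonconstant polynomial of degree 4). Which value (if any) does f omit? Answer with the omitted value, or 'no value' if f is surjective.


Little Picard bounds the complement of f(ℂ) to at most one point.
For every w ∈ ℂ, the equation p(z) − w = 0 is a nonconstant polynomial in z and hence has at least one root by the fundamental theorem of algebra. So p is surjective onto ℂ, omitting no value.

Omitted value: no value.


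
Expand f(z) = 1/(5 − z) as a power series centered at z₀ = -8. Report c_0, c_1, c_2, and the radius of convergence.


Let w = z − z₀, so z = z₀ + w.
Then 5 − z = 5 − (z₀ + w) = (5 − z₀) − w = 13 − w.
f(z) = 1/(13 − w) = (1/(13)) · 1/(1 − w/(13)) = Σ_{n≥0} w^n / (13)^(n+1).
So c_n = 1/(13)^(n+1):
  c_0 = 1/(13)^1 = 1/13.
  c_1 = 1/(13)^2 = 1/169.
  c_2 = 1/(13)^3 = 1/2197.
The series is valid for |w/d| < 1, i.e. |z − z₀| < |d|.
Radius of convergence: R = |5 − z₀| = |13| = 13 (distance from z₀ to the singularity z = 5).

c_0 = 1/13, c_1 = 1/169, c_2 = 1/2197; R = 13.


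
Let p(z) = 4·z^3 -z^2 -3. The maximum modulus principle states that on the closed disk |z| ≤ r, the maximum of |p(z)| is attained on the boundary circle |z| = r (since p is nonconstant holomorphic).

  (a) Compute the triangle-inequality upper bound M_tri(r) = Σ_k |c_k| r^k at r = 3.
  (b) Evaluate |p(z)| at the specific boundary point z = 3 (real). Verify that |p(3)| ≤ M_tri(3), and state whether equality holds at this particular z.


Coefficients: c_0 = -3, c_1 = 0, c_2 = -1, c_3 = 4. Radius r = 3.
Part (a). Triangle bound: M_tri(r) = Σ_k |c_k| r^k
  = |-3|·3^0 + |0|·3^1 + |-1|·3^2 + |4|·3^3
  = 3 + 0 + 9 + 108 = 120.
This bounds M(r) := max_{|z|=r} |p(z)| from above; equality holds iff all terms c_k z^k can be made to align in phase at a single z on |z|=r.
Part (b). At z = 3 (real, on the circle |z| = r):
  p(3) = (-3)·3^0 + (0)·3^1 + (-1)·3^2 + (4)·3^3 = 96.
  |p(3)| = 96.
Check: |p(3)| = 96 ≤ 120 = M_tri(3). ✓ Equality does not hold at z = 3 (the coefficients have mixed signs, so the terms do not all align in phase there).

M_tri(3) = 120; |p(3)| = 96; equality at z=3: no.


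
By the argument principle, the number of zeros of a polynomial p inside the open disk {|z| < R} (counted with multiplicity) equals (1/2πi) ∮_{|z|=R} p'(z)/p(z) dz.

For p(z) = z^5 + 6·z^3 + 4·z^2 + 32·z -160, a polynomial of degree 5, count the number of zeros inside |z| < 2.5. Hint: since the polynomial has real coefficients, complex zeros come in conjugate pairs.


The zeros of p are: (1 + 3i), (1 - 3i), (-2 + 2i), (-2 - 2i), 2.
Their magnitudes are: 3.162, 3.162, 2.828, 2.828, 2.
Zeros with |z| < R = 2.5: 2.
Count = 1.
By the argument principle, (1/2πi) ∮_{|z|=R} p'(z)/p(z) dz equals exactly this count.

Number of zeros inside |z| < 2.5: 1.


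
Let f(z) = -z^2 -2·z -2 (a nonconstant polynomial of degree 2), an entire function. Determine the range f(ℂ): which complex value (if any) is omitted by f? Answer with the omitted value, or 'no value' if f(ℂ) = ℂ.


Little Picard bounds the complement of f(ℂ) to at most one point.
For every w ∈ ℂ, the equation p(z) − w = 0 is a nonconstant polynomial in z and hence has at least one root by the fundamental theorem of algebra. So p is surjective onto ℂ, omitting no value.

Omitted value: no value.


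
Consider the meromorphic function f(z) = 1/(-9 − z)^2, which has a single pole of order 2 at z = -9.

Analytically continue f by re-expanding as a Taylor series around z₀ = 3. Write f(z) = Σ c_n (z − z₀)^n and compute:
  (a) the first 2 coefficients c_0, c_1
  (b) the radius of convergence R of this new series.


Let w = z − z₀, so z = z₀ + w.
Then -9 − z = -9 − (z₀ + w) = (-9 − z₀) − w = -12 − w.
f(z) = 1/(-12 − w)^2 = (1/(-12)^2) · (1 − w/(-12))^{−2}.
By the binomial series (1−u)^{−2} = Σ_{n≥0} C(n+1, 1) u^n for |u|<1, with u = w/(-12):
  c_n = C(n+1, 1) / (-12)^(n+2).
  c_0 = 1/(-12)^2 = 1/144.
  c_1 = 2/(-12)^3 = -1/864.
The series is valid for |w/d| < 1, i.e. |z − z₀| < |d|.
Radius of convergence: R = |-9 − z₀| = |-12| = 12 (distance from z₀ to the singularity z = -9).

c_0 = 1/144, c_1 = -1/864; R = 12.


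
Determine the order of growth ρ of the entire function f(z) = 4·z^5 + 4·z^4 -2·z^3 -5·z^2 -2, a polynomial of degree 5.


|f(z)| ≤ Σ|c_k|·r^k = O(r^5) as r → ∞. Polynomial growth is O(e^{r^ε}) for every ε > 0 (since r^5/e^{r^ε} → 0), so ρ ≤ ε for all ε > 0, i.e. ρ = 0. Every nonconstant polynomial has order 0.
Therefore ρ = 0.

Order ρ = 0.


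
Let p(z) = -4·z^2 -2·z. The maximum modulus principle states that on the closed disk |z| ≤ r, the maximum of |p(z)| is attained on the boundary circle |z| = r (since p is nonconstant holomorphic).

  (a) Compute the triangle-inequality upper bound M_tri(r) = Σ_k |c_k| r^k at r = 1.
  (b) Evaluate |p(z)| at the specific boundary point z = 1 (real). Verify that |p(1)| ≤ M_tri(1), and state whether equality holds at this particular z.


Coefficients: c_0 = 0, c_1 = -2, c_2 = -4. Radius r = 1.
Part (a). Triangle bound: M_tri(r) = Σ_k |c_k| r^k
  = |0|·1^0 + |-2|·1^1 + |-4|·1^2
  = 0 + 2 + 4 = 6.
This bounds M(r) := max_{|z|=r} |p(z)| from above; equality holds iff all terms c_k z^k can be made to align in phase at a single z on |z|=r.
Part (b). At z = 1 (real, on the circle |z| = r):
  p(1) = (0)·1^0 + (-2)·1^1 + (-4)·1^2 = -6.
  |p(1)| = 6.
Since all nonzero coefficients share the same sign, |p(1)| = 6 = M_tri(1); the triangle bound is attained at z = 1, so in fact M(r) = 6.

M_tri(1) = 6; |p(1)| = 6; equality at z=1: yes.


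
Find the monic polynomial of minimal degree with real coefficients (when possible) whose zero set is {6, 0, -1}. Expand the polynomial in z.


The polynomial is p(z) = ∏_{α ∈ S} (z − α), where S = {6, 0, -1}.
Expanding the product yields: p(z) = z^3 -5·z^2 -6·z.
The resulting polynomial has degree 3 and real coefficients as required.

p(z) = z^3 -5·z^2 -6·z.


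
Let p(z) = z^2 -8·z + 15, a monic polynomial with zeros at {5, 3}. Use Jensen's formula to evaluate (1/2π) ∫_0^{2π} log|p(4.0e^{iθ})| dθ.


Zeros: 3, 5; r = 4.0.
Inside |z| < r: 3. Outside (|z| ≥ r): 5.
p(0) = 15, so log|p(0)| = log(15) = 2.7081.
Apply Jensen: I(r) = log|p(0)| + Σ_k log(r/|z_k|), summed over zeros inside |z| < r.
  log(r/|z_k|) for z_k = 3: log(4.0/3) = 0.2877
  Outside zeros (5) contribute nothing to the Jensen sum.
Sum over inside zeros: 0.2877.
I(r) = log|p(0)| + (inside sum) = 2.7081 + 0.2877 = 2.9957.
Note: since some zeros are outside |z| ≤ r, the simplified n·log(r) form does NOT apply — only the inside zeros contribute.

I(r) ≈ 2.9957.


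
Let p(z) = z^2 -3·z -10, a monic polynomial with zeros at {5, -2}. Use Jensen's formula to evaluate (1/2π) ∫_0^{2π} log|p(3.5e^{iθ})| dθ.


Zeros: -2, 5; r = 3.5.
Inside |z| < r: -2. Outside (|z| ≥ r): 5.
p(0) = -10, so log|p(0)| = log(10) = 2.3026.
Apply Jensen: I(r) = log|p(0)| + Σ_k log(r/|z_k|), summed over zeros inside |z| < r.
  log(r/|z_k|) for z_k = -2: log(3.5/2) = 0.5596
  Outside zeros (5) contribute nothing to the Jensen sum.
Sum over inside zeros: 0.5596.
I(r) = log|p(0)| + (inside sum) = 2.3026 + 0.5596 = 2.8622.
Note: since some zeros are outside |z| ≤ r, the simplified n·log(r) form does NOT apply — only the inside zeros contribute.

I(r) ≈ 2.8622.


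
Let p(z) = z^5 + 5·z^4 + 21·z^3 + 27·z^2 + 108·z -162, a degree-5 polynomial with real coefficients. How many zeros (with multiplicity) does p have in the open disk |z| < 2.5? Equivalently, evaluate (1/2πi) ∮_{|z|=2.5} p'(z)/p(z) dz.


The zeros of p are: (0 + 3i), (0 - 3i), 1, (-3 + 3i), (-3 - 3i).
Their magnitudes are: 3, 3, 1, 4.243, 4.243.
Zeros with |z| < R = 2.5: 1.
Count = 1.
By the argument principle, (1/2πi) ∮_{|z|=R} p'(z)/p(z) dz equals exactly this count.

Number of zeros inside |z| < 2.5: 1.


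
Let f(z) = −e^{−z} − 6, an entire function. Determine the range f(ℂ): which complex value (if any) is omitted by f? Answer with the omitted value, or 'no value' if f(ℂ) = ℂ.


Little Picard bounds the complement of f(ℂ) to at most one point.
e^{−z} is never zero on ℂ, so -1·e^{−z} takes every value in ℂ ∖ {0}. Adding -6 shifts the range to ℂ ∖ {-6}. Thus f omits exactly the value -6.

Omitted value: -6.


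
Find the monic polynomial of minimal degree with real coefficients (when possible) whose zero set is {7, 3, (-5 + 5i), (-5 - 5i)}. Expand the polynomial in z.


The polynomial is p(z) = ∏_{α ∈ S} (z − α), where S = {7, 3, (-5 + 5i), (-5 - 5i)}.
Expanding the product yields: p(z) = z^4 -29·z^2 -290·z + 1050.
Note conjugate pairs combine to real quadratics: (z − (-5+5i))(z − (-5−5i)) = z² + 10z + 50.
The resulting polynomial has degree 4 and real coefficients as required.

p(z) = z^4 -29·z^2 -290·z + 1050.


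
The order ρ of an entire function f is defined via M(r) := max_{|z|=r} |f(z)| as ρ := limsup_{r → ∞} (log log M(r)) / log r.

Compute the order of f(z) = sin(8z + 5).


sin(w) is a linear combination of e^{iw} and e^{−iw} (or e^w, e^{−w} in the hyperbolic case), so |sin(w)| ≤ e^{|w|}. With w = 8z + 5, |w| ≤ 8|z| + 5 = 8r + 5 on |z| = r, giving M(r) ≤ e^{8r + 5}, so ρ ≤ 1. On a suitable ray (z = it for sin/cos; z = t for sinh/cosh, t real → ∞), |sin(8z + 5)| grows like e^{8|t|}/2, so ρ ≥ 1. Hence ρ = 1.
Therefore ρ = 1.

Order ρ = 1.


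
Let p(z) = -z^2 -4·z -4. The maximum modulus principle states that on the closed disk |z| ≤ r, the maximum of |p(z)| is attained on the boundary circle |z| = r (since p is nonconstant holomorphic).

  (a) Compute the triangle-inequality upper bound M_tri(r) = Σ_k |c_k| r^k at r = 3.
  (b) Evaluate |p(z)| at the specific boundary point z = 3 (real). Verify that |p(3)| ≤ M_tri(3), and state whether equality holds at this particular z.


Coefficients: c_0 = -4, c_1 = -4, c_2 = -1. Radius r = 3.
Part (a). Triangle bound: M_tri(r) = Σ_k |c_k| r^k
  = |-4|·3^0 + |-4|·3^1 + |-1|·3^2
  = 4 + 12 + 9 = 25.
This bounds M(r) := max_{|z|=r} |p(z)| from above; equality holds iff all terms c_k z^k can be made to align in phase at a single z on |z|=r.
Part (b). At z = 3 (real, on the circle |z| = r):
  p(3) = (-4)·3^0 + (-4)·3^1 + (-1)·3^2 = -25.
  |p(3)| = 25.
Since all nonzero coefficients share the same sign, |p(3)| = 25 = M_tri(3); the triangle bound is attained at z = 3, so in fact M(r) = 25.

M_tri(3) = 25; |p(3)| = 25; equality at z=3: yes.


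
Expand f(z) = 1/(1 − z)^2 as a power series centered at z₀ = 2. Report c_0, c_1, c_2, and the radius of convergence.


Let w = z − z₀, so z = z₀ + w.
Then 1 − z = 1 − (z₀ + w) = (1 − z₀) − w = -1 − w.
f(z) = 1/(-1 − w)^2 = (1/(-1)^2) · (1 − w/(-1))^{−2}.
By the binomial series (1−u)^{−2} = Σ_{n≥0} C(n+1, 1) u^n for |u|<1, with u = w/(-1):
  c_n = C(n+1, 1) / (-1)^(n+2).
  c_0 = 1/(-1)^2 = 1.
  c_1 = 2/(-1)^3 = -2.
  c_2 = 3/(-1)^4 = 3.
The series is valid for |w/d| < 1, i.e. |z − z₀| < |d|.
Radius of convergence: R = |1 − z₀| = |-1| = 1 (distance from z₀ to the singularity z = 1).

c_0 = 1, c_1 = -2, c_2 = 3; R = 1.


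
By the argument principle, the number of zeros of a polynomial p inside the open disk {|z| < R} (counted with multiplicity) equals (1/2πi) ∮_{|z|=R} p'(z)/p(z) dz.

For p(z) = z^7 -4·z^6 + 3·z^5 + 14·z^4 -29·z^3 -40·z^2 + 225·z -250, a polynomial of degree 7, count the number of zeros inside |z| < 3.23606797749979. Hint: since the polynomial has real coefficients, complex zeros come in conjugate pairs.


The zeros of p are: (1 + 2i), (1 - 2i), (-2 + 1i), (-2 - 1i), (2 + 1i), (2 - 1i), 2.
Their magnitudes are: 2.236, 2.236, 2.236, 2.236, 2.236, 2.236, 2.
Zeros with |z| < R = 3.23606797749979: (1 + 2i), (1 - 2i), (-2 + 1i), (-2 - 1i), (2 + 1i), (2 - 1i), 2.
Count = 7.
By the argument principle, (1/2πi) ∮_{|z|=R} p'(z)/p(z) dz equals exactly this count.

Number of zeros inside |z| < 3.23606797749979: 7.


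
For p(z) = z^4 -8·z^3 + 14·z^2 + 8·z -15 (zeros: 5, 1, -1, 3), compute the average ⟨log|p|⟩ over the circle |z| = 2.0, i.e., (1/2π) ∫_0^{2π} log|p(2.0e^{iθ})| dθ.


Zeros: -1, 1, 3, 5; r = 2.0.
Inside |z| < r: -1, 1. Outside (|z| ≥ r): 3, 5.
p(0) = -15, so log|p(0)| = log(15) = 2.7081.
Apply Jensen: I(r) = log|p(0)| + Σ_k log(r/|z_k|), summed over zeros inside |z| < r.
  log(r/|z_k|) for z_k = 1: log(2.0/1) = 0.6931
  log(r/|z_k|) for z_k = -1: log(2.0/1) = 0.6931
  Outside zeros (3, 5) contribute nothing to the Jensen sum.
Sum over inside zeros: 1.3863.
I(r) = log|p(0)| + (inside sum) = 2.7081 + 1.3863 = 4.0943.
Note: since some zeros are outside |z| ≤ r, the simplified n·log(r) form does NOT apply — only the inside zeros contribute.

I(r) ≈ 4.0943.


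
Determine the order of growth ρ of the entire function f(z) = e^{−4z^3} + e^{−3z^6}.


Each summand is entire of order 3 and 6 respectively (as in the single-exponential case). The order of a sum is at most the max of the orders, so ρ ≤ 6. For the lower bound: on |z|=r choose arg z so that -3z^6 is real positive; then |e^{-3z^6}| = e^{3r^6} while |e^{-4z^3}| ≤ e^{4r^3} = o(e^{3r^6}). So |f| ≥ e^{3r^6}(1 − o(1)) and ρ ≥ 6. Hence ρ = max(3, 6) = 6.
Therefore ρ = 6.

Order ρ = 6.


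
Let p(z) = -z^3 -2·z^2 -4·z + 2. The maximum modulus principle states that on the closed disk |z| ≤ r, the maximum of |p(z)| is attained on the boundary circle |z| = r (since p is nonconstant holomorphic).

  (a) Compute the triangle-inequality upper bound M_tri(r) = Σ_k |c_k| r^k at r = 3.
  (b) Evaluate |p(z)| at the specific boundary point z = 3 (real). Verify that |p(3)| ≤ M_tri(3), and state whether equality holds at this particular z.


Coefficients: c_0 = 2, c_1 = -4, c_2 = -2, c_3 = -1. Radius r = 3.
Part (a). Triangle bound: M_tri(r) = Σ_k |c_k| r^k
  = |2|·3^0 + |-4|·3^1 + |-2|·3^2 + |-1|·3^3
  = 2 + 12 + 18 + 27 = 59.
This bounds M(r) := max_{|z|=r} |p(z)| from above; equality holds iff all terms c_k z^k can be made to align in phase at a single z on |z|=r.
Part (b). At z = 3 (real, on the circle |z| = r):
  p(3) = (2)·3^0 + (-4)·3^1 + (-2)·3^2 + (-1)·3^3 = -55.
  |p(3)| = 55.
Check: |p(3)| = 55 ≤ 59 = M_tri(3). ✓ Equality does not hold at z = 3 (the coefficients have mixed signs, so the terms do not all align in phase there).

M_tri(3) = 59; |p(3)| = 55; equality at z=3: no.


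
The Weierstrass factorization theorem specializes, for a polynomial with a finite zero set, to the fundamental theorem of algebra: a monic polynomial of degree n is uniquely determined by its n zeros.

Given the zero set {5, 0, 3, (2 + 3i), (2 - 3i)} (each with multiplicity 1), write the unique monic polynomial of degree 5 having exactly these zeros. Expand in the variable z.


The polynomial is p(z) = ∏_{α ∈ S} (z − α), where S = {5, 0, 3, (2 + 3i), (2 - 3i)}.
Expanding the product yields: p(z) = z^5 -12·z^4 + 60·z^3 -164·z^2 + 195·z.
Note conjugate pairs combine to real quadratics: (z − (2+3i))(z − (2−3i)) = z² − 4z + 13.
The resulting polynomial has degree 5 and real coefficients as required.

p(z) = z^5 -12·z^4 + 60·z^3 -164·z^2 + 195·z.


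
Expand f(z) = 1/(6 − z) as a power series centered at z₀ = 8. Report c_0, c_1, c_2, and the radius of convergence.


Let w = z − z₀, so z = z₀ + w.
Then 6 − z = 6 − (z₀ + w) = (6 − z₀) − w = -2 − w.
f(z) = 1/(-2 − w) = (1/(-2)) · 1/(1 − w/(-2)) = Σ_{n≥0} w^n / (-2)^(n+1).
So c_n = 1/(-2)^(n+1):
  c_0 = 1/(-2)^1 = -1/2.
  c_1 = 1/(-2)^2 = 1/4.
  c_2 = 1/(-2)^3 = -1/8.
The series is valid for |w/d| < 1, i.e. |z − z₀| < |d|.
Radius of convergence: R = |6 − z₀| = |-2| = 2 (distance from z₀ to the singularity z = 6).

c_0 = -1/2, c_1 = 1/4, c_2 = -1/8; R = 2.


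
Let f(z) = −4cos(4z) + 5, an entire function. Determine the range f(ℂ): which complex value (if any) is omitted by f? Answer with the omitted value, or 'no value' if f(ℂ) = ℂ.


Little Picard bounds the complement of f(ℂ) to at most one point.
cos is entire and surjective onto ℂ: for every w ∈ ℂ, cos(ζ) = w has a solution ζ ∈ ℂ (e.g., via the complex inverse arccos). With ζ = 4z this gives z = ζ/(4). Then -4·cos(4z) takes every value in -4·ℂ = ℂ, and adding 5 is a bijection of ℂ. So f is surjective and omits no value. (Note: only on the real line is cos bounded by [−1, 1].)

Omitted value: no value.


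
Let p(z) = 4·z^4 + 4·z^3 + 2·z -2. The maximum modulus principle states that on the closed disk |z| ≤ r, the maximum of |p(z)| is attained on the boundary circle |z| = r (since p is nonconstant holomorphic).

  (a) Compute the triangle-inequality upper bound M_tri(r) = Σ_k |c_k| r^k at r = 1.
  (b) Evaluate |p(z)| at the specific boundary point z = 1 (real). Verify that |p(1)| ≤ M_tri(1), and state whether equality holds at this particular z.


Coefficients: c_0 = -2, c_1 = 2, c_2 = 0, c_3 = 4, c_4 = 4. Radius r = 1.
Part (a). Triangle bound: M_tri(r) = Σ_k |c_k| r^k
  = |-2|·1^0 + |2|·1^1 + |0|·1^2 + |4|·1^3 + |4|·1^4
  = 2 + 2 + 0 + 4 + 4 = 12.
This bounds M(r) := max_{|z|=r} |p(z)| from above; equality holds iff all terms c_k z^k can be made to align in phase at a single z on |z|=r.
Part (b). At z = 1 (real, on the circle |z| = r):
  p(1) = (-2)·1^0 + (2)·1^1 + (0)·1^2 + (4)·1^3 + (4)·1^4 = 8.
  |p(1)| = 8.
Check: |p(1)| = 8 ≤ 12 = M_tri(1). ✓ Equality does not hold at z = 1 (the coefficients have mixed signs, so the terms do not all align in phase there).

M_tri(1) = 12; |p(1)| = 8; equality at z=1: no.


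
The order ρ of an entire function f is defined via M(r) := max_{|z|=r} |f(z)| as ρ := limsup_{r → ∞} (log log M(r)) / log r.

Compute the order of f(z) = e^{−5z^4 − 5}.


|e^{−5z^4 − 5}| = e^{Re(-5·z^4) + -5} ≤ e^{5|z|^4 + -5} = e^{5r^4 + -5} on |z| = r, so ρ ≤ 4. Choosing z on |z|=r so that -5·z^4 is real positive (always possible by picking arg z appropriately) gives |f(z)| = e^{5r^4 + -5}, matching the bound. The additive constant -5 does not affect log log M(r) ~ 4·log r. Hence ρ = 4.
Therefore ρ = 4.

Order ρ = 4.


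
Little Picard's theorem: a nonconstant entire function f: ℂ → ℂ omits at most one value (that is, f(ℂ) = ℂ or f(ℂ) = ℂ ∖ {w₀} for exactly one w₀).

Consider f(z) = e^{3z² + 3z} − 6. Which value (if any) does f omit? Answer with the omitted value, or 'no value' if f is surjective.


Little Picard bounds the complement of f(ℂ) to at most one point.
The exponent g(z) = 3z² + 3z is a nonconstant polynomial, hence surjective onto ℂ. So e^{g(z)} takes every value in {e^w : w ∈ ℂ} = ℂ ∖ {0}. Adding -6 shifts the range to ℂ ∖ {-6}. f omits exactly -6.

Omitted value: -6.


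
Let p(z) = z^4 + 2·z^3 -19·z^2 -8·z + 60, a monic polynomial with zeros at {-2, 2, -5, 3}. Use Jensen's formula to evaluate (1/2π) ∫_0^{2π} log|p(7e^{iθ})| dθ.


Zeros: -5, -2, 2, 3; r = 7.
Inside |z| < r: -5, -2, 2, 3. Outside (|z| ≥ r): ∅.
p(0) = 60, so log|p(0)| = log(60) = 4.0943.
Apply Jensen: I(r) = log|p(0)| + Σ_k log(r/|z_k|), summed over zeros inside |z| < r.
  log(r/|z_k|) for z_k = -2: log(7/2) = 1.2528
  log(r/|z_k|) for z_k = 2: log(7/2) = 1.2528
  log(r/|z_k|) for z_k = -5: log(7/5) = 0.3365
  log(r/|z_k|) for z_k = 3: log(7/3) = 0.8473
Sum over inside zeros: 3.6893.
I(r) = log|p(0)| + (inside sum) = 4.0943 + 3.6893 = 7.7836.
Closed form (all zeros inside, monic): I(r) = n·log(r) = 4·log(7) = 7.7836. ✓

I(r) ≈ 7.7836.


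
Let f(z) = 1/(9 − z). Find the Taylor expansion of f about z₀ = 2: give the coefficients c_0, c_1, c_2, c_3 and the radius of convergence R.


Let w = z − z₀, so z = z₀ + w.
Then 9 − z = 9 − (z₀ + w) = (9 − z₀) − w = 7 − w.
f(z) = 1/(7 − w) = (1/(7)) · 1/(1 − w/(7)) = Σ_{n≥0} w^n / (7)^(n+1).
So c_n = 1/(7)^(n+1):
  c_0 = 1/(7)^1 = 1/7.
  c_1 = 1/(7)^2 = 1/49.
  c_2 = 1/(7)^3 = 1/343.
  c_3 = 1/(7)^4 = 1/2401.
The series is valid for |w/d| < 1, i.e. |z − z₀| < |d|.
Radius of convergence: R = |9 − z₀| = |7| = 7 (distance from z₀ to the singularity z = 9).

c_0 = 1/7, c_1 = 1/49, c_2 = 1/343, c_3 = 1/2401; R = 7.
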